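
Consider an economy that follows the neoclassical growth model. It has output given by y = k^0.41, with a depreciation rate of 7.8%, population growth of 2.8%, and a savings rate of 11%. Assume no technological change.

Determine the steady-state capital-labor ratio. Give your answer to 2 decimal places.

k* = 1.06

Steady state requires s·f(k) = (n + δ)·k, i.e. s·k^α = (n + δ)·k.
Rearranging, k^(1−α) = s / (n + δ).
k^0.59 = 0.11 / (0.028 + 0.078) = 0.11 / 0.106 = 1.0377
k* = 1.0377^(1/0.59) ≈ 1.0647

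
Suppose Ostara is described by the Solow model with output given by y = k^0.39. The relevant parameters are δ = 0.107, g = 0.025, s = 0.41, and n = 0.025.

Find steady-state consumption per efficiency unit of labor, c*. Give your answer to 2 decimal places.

Steady state requires s·f(k) = (n + g + δ)·k, i.e. s·k^α = (n + g + δ)·k.
Dividing both sides by k: k^(1−α) = s / (n + g + δ).
k^0.61 = 0.41 / (0.025 + 0.025 + 0.107) = 0.41 / 0.157 = 2.6115
k* = 2.6115^(1/0.61) ≈ 4.8242
y* = (k*)^α = 4.8242^0.39 ≈ 1.8473
c* = (1 − s)·y* = (1 − 0.41) × 1.8473 ≈ 1.0899

c* = 1.09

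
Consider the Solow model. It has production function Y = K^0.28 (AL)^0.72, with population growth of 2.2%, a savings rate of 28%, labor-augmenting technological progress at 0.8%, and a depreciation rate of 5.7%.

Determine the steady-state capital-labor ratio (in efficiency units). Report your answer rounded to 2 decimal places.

k* = 5.07

In steady state, investment equals break-even investment: s·k^α = (n + g + δ)·k.
Dividing both sides by k: k^(1−α) = s / (n + g + δ).
k^0.72 = 0.28 / (0.022 + 0.008 + 0.057) = 0.28 / 0.087 = 3.2184
k* = 3.2184^(1/0.72) ≈ 5.0706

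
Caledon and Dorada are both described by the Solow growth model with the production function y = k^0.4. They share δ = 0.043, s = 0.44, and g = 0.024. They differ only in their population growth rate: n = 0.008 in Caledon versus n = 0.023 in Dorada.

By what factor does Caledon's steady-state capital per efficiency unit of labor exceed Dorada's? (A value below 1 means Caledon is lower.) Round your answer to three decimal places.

Steady-state k* = [s/(n + g + δ)]^(1/(1−α)), so the ratio is [ (s_C/(n + g + δ)_C) / (s_D/(n + g + δ)_D) ]^1.6667.
s_C/(n + g + δ)_C = 0.44/0.075 = 5.8667; s_D/(n + g + δ)_D = 0.44/0.090 = 4.8889.
Ratio = (5.8667/4.8889)^1.6667 = 1.2000^1.6667 ≈ 1.3551

ratio ≈ 1.355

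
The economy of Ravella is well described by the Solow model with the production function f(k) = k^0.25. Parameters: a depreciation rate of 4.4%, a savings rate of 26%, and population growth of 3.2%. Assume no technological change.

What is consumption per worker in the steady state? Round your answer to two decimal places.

At the steady state, Δk = 0, so s·k^α = (n + δ)·k.
Dividing both sides by k: k^(1−α) = s / (n + δ).
k^0.75 = 0.26 / (0.032 + 0.044) = 0.26 / 0.076 = 3.4211
k* = 3.4211^(1/0.75) ≈ 5.1549
y* = (k*)^α = 5.1549^0.25 ≈ 1.5068
c* = (1 − s)·y* = (1 − 0.26) × 1.5068 ≈ 1.1150

c* ≈ 1.12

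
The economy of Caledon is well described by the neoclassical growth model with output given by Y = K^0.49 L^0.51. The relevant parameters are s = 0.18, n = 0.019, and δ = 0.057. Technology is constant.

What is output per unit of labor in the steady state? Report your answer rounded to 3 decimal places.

y* ≈ 2.290

Steady state requires s·f(k) = (n + δ)·k, i.e. s·k^α = (n + δ)·k.
Rearranging, k^(1−α) = s / (n + δ).
k^0.51 = 0.18 / (0.019 + 0.057) = 0.18 / 0.076 = 2.3684
k* = 2.3684^(1/0.51) ≈ 5.4228
y* = (k*)^α = 5.4228^0.49 ≈ 2.2897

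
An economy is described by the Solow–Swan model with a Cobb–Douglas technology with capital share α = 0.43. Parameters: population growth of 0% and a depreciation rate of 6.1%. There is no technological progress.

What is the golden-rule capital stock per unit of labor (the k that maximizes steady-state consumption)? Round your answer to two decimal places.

The golden rule sets f'(k) = n + δ, i.e. α·k^(α−1) = n + δ.
So k^(1−α) = α / (n + δ) = 0.43 / 0.061 = 7.0492.
k_gold = 7.0492^(1/0.57) ≈ 30.7585

k_gold ≈ 30.76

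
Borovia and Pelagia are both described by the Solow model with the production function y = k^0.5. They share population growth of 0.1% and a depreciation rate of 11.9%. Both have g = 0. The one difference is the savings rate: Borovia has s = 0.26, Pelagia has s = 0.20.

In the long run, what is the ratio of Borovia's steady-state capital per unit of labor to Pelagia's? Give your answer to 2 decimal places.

ratio ≈ 1.69

Steady-state k* = [s/(n + δ)]^(1/(1−α)), so the ratio is [ (s_B/(n + δ)_B) / (s_P/(n + δ)_P) ]^2.
s_B/(n + δ)_B = 0.26/0.120 = 2.1667; s_P/(n + δ)_P = 0.20/0.120 = 1.6667.
Ratio = (2.1667/1.6667)^2 = 1.3000^2 ≈ 1.6900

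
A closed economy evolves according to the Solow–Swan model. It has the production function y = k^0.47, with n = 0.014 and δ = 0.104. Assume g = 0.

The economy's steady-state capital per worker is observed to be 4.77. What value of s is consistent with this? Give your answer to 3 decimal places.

s ≈ 0.270

At the steady state, Δk = 0, so s·k^α = (n + δ)·k.
So s / (n + δ) = (k*)^(1−α) = 4.77^0.53 = 2.2888.
Therefore s = 2.2888 × (n + δ) = 2.2888 × 0.118 = 0.2701.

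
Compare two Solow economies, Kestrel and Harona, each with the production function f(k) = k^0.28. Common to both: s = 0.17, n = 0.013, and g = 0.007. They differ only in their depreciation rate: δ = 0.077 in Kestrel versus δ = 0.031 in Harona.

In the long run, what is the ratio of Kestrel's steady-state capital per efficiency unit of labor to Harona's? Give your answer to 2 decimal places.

ratio ≈ 0.41

Steady-state k* = [s/(n + g + δ)]^(1/(1−α)), so the ratio is [ (s_K/(n + g + δ)_K) / (s_H/(n + g + δ)_H) ]^1.3889.
s_K/(n + g + δ)_K = 0.17/0.097 = 1.7526; s_H/(n + g + δ)_H = 0.17/0.051 = 3.3333.
Ratio = (1.7526/3.3333)^1.3889 = 0.5258^1.3889 ≈ 0.4095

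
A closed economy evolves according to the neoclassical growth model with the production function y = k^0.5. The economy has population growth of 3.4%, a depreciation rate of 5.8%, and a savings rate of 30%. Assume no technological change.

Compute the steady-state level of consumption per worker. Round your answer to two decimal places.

In steady state, investment equals break-even investment: s·k^α = (n + δ)·k.
Dividing both sides by k: k^(1−α) = s / (n + δ).
k^0.5 = 0.30 / (0.034 + 0.058) = 0.30 / 0.092 = 3.2609
k* = 3.2609^(1/0.5) ≈ 10.6335
y* = (k*)^α = 10.6335^0.5 ≈ 3.2609
c* = (1 − s)·y* = (1 − 0.30) × 3.2609 ≈ 2.2826

c* ≈ 2.28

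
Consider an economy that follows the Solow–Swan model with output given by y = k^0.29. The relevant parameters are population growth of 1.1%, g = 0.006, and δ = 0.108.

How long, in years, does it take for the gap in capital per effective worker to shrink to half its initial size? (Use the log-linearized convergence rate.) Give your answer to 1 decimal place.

about 7.8 years

Near the steady state the convergence rate is λ = (1 − α)(n + g + δ).
λ = (1 − 0.29) × 0.125 = 0.71 × 0.125 = 0.08875
Half-life = ln 2 / λ = 0.6931 / 0.08875 ≈ 7.81 years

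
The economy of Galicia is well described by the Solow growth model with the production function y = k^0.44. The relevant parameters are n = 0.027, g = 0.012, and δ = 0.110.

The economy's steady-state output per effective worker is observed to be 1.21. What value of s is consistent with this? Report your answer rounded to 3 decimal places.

Steady state requires s·f(k) = (n + g + δ)·k, i.e. s·k^α = (n + g + δ)·k.
Since y* = [s/(n + g + δ)]^(α/(1−α)), we have s/(n + g + δ) = (y*)^((1−α)/α) = 1.21^1.2727 = 1.2746.
Therefore s = 1.2746 × (n + g + δ) = 1.2746 × 0.149 = 0.1899.

s ≈ 0.190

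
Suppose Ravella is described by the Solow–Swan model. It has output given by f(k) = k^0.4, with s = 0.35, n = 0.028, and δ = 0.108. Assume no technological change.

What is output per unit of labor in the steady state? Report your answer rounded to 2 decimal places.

y* = 1.88

In steady state, investment equals break-even investment: s·k^α = (n + δ)·k.
Dividing both sides by k: k^(1−α) = s / (n + δ).
k^0.6 = 0.35 / (0.028 + 0.108) = 0.35 / 0.136 = 2.5735
k* = 2.5735^(1/0.6) ≈ 4.8329
y* = (k*)^α = 4.8329^0.4 ≈ 1.8779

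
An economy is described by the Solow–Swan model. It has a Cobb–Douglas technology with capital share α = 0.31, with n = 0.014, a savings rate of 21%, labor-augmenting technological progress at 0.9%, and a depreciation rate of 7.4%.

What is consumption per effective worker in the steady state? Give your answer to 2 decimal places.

c* = 1.12

In steady state, investment equals break-even investment: s·k^α = (n + g + δ)·k.
Dividing both sides by k: k^(1−α) = s / (n + g + δ).
k^0.69 = 0.21 / (0.014 + 0.009 + 0.074) = 0.21 / 0.097 = 2.1649
k* = 2.1649^(1/0.69) ≈ 3.0630
y* = (k*)^α = 3.0630^0.31 ≈ 1.4148
c* = (1 − s)·y* = (1 − 0.21) × 1.4148 ≈ 1.1177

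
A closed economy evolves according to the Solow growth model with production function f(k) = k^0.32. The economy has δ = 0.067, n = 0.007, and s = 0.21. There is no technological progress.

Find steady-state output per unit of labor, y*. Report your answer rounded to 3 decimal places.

In steady state, investment equals break-even investment: s·k^α = (n + δ)·k.
Dividing both sides by k: k^(1−α) = s / (n + δ).
k^0.68 = 0.21 / (0.007 + 0.067) = 0.21 / 0.074 = 2.8378
k* = 2.8378^(1/0.68) ≈ 4.6361
y* = (k*)^α = 4.6361^0.32 ≈ 1.6337

y* ≈ 1.634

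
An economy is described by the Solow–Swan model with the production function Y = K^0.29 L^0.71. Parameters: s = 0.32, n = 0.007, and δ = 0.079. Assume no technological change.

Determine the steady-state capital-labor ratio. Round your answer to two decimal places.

k* = 6.36

In steady state, investment equals break-even investment: s·k^α = (n + δ)·k.
Rearranging, k^(1−α) = s / (n + δ).
k^0.71 = 0.32 / (0.007 + 0.079) = 0.32 / 0.086 = 3.7209
k* = 3.7209^(1/0.71) ≈ 6.3640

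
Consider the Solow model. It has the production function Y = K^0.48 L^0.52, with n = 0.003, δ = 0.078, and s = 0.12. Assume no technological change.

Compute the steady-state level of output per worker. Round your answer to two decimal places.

Steady state requires s·f(k) = (n + δ)·k, i.e. s·k^α = (n + δ)·k.
Rearranging, k^(1−α) = s / (n + δ).
k^0.52 = 0.12 / (0.003 + 0.078) = 0.12 / 0.081 = 1.4815
k* = 1.4815^(1/0.52) ≈ 2.1295
y* = (k*)^α = 2.1295^0.48 ≈ 1.4374

y* = 1.44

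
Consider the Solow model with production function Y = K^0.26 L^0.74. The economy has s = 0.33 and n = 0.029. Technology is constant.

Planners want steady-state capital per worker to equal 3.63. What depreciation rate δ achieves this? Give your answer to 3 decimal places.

At the steady state, Δk = 0, so s·k^α = (n + δ)·k.
So s / (n + δ) = (k*)^(1−α) = 3.63^0.74 = 2.5962.
Therefore n + δ = s / 2.5962 = 0.33 / 2.5962 = 0.1271, so δ = 0.1271 − 0.029 = 0.0981.

δ ≈ 0.098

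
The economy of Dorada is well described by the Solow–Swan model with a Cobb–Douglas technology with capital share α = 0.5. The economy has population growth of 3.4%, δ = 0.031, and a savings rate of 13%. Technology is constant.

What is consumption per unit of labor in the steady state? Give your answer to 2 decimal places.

c* = 1.74

In steady state, investment equals break-even investment: s·k^α = (n + δ)·k.
Rearranging, k^(1−α) = s / (n + δ).
k^0.5 = 0.13 / (0.034 + 0.031) = 0.13 / 0.065 = 2.0000
k* = 2.0000^(1/0.5) ≈ 4.0000
y* = (k*)^α = 4.0000^0.5 ≈ 2.0000
c* = (1 − s)·y* = (1 − 0.13) × 2.0000 ≈ 1.7400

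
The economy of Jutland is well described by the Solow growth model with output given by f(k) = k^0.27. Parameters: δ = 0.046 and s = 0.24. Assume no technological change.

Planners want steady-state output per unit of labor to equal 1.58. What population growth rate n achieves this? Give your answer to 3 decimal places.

n ≈ 0.024

At the steady state, Δk = 0, so s·k^α = (n + δ)·k.
Since y* = [s/(n + δ)]^(α/(1−α)), we have s/(n + δ) = (y*)^((1−α)/α) = 1.58^2.7037 = 3.4444.
Therefore n + δ = s / 3.4444 = 0.24 / 3.4444 = 0.0697, so n = 0.0697 − 0.046 = 0.0237.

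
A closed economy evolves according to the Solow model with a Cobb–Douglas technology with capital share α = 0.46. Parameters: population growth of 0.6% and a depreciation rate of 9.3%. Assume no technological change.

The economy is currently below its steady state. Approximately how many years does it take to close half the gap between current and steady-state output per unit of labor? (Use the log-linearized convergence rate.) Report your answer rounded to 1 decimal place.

Near the steady state the convergence rate is λ = (1 − α)(n + δ).
λ = (1 − 0.46) × 0.099 = 0.54 × 0.099 = 0.05346
Half-life = ln 2 / λ = 0.6931 / 0.05346 ≈ 12.96 years

t_½ ≈ 13.0 years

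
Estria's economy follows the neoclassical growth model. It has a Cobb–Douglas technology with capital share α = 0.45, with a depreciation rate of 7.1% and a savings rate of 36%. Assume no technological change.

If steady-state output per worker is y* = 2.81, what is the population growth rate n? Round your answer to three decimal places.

n ≈ 0.031

At the steady state, Δk = 0, so s·k^α = (n + δ)·k.
Since y* = [s/(n + δ)]^(α/(1−α)), we have s/(n + δ) = (y*)^((1−α)/α) = 2.81^1.2222 = 3.5352.
Therefore n + δ = s / 3.5352 = 0.36 / 3.5352 = 0.1018, so n = 0.1018 − 0.071 = 0.0308.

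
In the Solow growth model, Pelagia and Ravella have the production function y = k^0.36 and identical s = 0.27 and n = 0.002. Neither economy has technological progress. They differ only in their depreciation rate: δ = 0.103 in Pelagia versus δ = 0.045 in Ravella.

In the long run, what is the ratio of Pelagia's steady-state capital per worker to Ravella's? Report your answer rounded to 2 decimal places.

ratio ≈ 0.28

Steady-state k* = [s/(n + δ)]^(1/(1−α)), so the ratio is [ (s_P/(n + δ)_P) / (s_R/(n + δ)_R) ]^1.5625.
s_P/(n + δ)_P = 0.27/0.105 = 2.5714; s_R/(n + δ)_R = 0.27/0.047 = 5.7447.
Ratio = (2.5714/5.7447)^1.5625 = 0.4476^1.5625 ≈ 0.2848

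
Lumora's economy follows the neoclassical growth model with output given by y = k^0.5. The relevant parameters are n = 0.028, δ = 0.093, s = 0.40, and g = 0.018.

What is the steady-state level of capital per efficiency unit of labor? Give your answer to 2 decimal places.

k* = 8.28

At the steady state, Δk = 0, so s·k^α = (n + g + δ)·k.
Rearranging, k^(1−α) = s / (n + g + δ).
k^0.5 = 0.40 / (0.028 + 0.018 + 0.093) = 0.40 / 0.139 = 2.8777
k* = 2.8777^(1/0.5) ≈ 8.2812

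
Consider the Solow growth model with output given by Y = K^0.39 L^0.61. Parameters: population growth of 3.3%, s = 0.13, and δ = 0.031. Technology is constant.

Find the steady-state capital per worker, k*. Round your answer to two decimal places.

k* ≈ 3.20

At the steady state, Δk = 0, so s·k^α = (n + δ)·k.
Rearranging, k^(1−α) = s / (n + δ).
k^0.61 = 0.13 / (0.033 + 0.031) = 0.13 / 0.064 = 2.0313
k* = 2.0313^(1/0.61) ≈ 3.1956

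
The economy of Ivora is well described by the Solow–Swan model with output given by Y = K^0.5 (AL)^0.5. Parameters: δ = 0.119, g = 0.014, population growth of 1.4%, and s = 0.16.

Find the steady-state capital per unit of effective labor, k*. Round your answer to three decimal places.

k* ≈ 1.185

In steady state, investment equals break-even investment: s·k^α = (n + g + δ)·k.
Rearranging, k^(1−α) = s / (n + g + δ).
k^0.5 = 0.16 / (0.014 + 0.014 + 0.119) = 0.16 / 0.147 = 1.0884
k* = 1.0884^(1/0.5) ≈ 1.1846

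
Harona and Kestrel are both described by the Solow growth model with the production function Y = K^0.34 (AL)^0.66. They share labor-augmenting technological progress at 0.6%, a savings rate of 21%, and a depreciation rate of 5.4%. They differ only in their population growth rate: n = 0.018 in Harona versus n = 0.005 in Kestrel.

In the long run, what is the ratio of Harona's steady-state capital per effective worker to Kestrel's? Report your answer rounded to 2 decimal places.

Steady-state k* = [s/(n + g + δ)]^(1/(1−α)), so the ratio is [ (s_H/(n + g + δ)_H) / (s_K/(n + g + δ)_K) ]^1.5152.
s_H/(n + g + δ)_H = 0.21/0.078 = 2.6923; s_K/(n + g + δ)_K = 0.21/0.065 = 3.2308.
Ratio = (2.6923/3.2308)^1.5152 = 0.8333^1.5152 ≈ 0.7586

ratio ≈ 0.76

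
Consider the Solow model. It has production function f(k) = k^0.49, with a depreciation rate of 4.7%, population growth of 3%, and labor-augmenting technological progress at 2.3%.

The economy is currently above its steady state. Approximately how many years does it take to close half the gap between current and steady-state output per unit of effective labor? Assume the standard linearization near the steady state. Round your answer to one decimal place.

Near the steady state the convergence rate is λ = (1 − α)(n + g + δ).
λ = (1 − 0.49) × 0.100 = 0.51 × 0.100 = 0.0510
Half-life = ln 2 / λ = 0.6931 / 0.0510 ≈ 13.59 years

about 13.6 years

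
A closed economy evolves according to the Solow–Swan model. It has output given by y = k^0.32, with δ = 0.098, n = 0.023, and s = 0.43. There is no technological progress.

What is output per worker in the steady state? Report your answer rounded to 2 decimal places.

In steady state, investment equals break-even investment: s·k^α = (n + δ)·k.
Dividing both sides by k: k^(1−α) = s / (n + δ).
k^0.68 = 0.43 / (0.023 + 0.098) = 0.43 / 0.121 = 3.5537
k* = 3.5537^(1/0.68) ≈ 6.4539
y* = (k*)^α = 6.4539^0.32 ≈ 1.8161

y* = 1.82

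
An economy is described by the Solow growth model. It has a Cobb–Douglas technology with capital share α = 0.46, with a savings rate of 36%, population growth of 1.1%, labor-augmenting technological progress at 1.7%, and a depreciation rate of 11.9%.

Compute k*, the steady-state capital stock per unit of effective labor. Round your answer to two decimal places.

k* ≈ 5.25

In steady state, investment equals break-even investment: s·k^α = (n + g + δ)·k.
Rearranging, k^(1−α) = s / (n + g + δ).
k^0.54 = 0.36 / (0.011 + 0.017 + 0.119) = 0.36 / 0.147 = 2.4490
k* = 2.4490^(1/0.54) ≈ 5.2523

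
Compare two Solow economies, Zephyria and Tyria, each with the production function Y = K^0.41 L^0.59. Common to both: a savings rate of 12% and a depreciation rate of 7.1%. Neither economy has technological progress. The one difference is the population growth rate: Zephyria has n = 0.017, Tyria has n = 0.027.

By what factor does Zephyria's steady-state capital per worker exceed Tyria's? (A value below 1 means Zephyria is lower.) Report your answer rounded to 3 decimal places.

Steady-state k* = [s/(n + δ)]^(1/(1−α)), so the ratio is [ (s_Z/(n + δ)_Z) / (s_T/(n + δ)_T) ]^1.6949.
s_Z/(n + δ)_Z = 0.12/0.088 = 1.3636; s_T/(n + δ)_T = 0.12/0.098 = 1.2245.
Ratio = (1.3636/1.2245)^1.6949 = 1.1136^1.6949 ≈ 1.2001

k*_Z / k*_T ≈ 1.200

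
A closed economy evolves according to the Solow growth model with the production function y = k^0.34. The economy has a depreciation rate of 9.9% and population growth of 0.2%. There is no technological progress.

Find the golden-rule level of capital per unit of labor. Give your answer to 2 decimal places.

k_gold ≈ 6.29

The golden rule sets f'(k) = n + δ, i.e. α·k^(α−1) = n + δ.
So k^(1−α) = α / (n + δ) = 0.34 / 0.101 = 3.3663.
k_gold = 3.3663^(1/0.66) ≈ 6.2910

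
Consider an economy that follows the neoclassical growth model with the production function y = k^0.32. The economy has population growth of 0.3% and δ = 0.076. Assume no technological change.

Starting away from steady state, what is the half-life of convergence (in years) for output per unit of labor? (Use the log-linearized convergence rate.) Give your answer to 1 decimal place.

Near the steady state the convergence rate is λ = (1 − α)(n + δ).
λ = (1 − 0.32) × 0.079 = 0.68 × 0.079 = 0.05372
Half-life = ln 2 / λ = 0.6931 / 0.05372 ≈ 12.90 years

half-life ≈ 12.9 years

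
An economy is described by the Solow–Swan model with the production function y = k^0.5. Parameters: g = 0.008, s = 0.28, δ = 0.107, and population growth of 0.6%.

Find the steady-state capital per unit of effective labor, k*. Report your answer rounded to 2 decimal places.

k* ≈ 5.35

At the steady state, Δk = 0, so s·k^α = (n + g + δ)·k.
Dividing both sides by k: k^(1−α) = s / (n + g + δ).
k^0.5 = 0.28 / (0.006 + 0.008 + 0.107) = 0.28 / 0.121 = 2.3140
k* = 2.3140^(1/0.5) ≈ 5.3546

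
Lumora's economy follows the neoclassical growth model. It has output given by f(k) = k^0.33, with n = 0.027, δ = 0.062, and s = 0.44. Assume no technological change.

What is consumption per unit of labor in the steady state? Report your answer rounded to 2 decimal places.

c* = 1.23

Steady state requires s·f(k) = (n + δ)·k, i.e. s·k^α = (n + δ)·k.
Rearranging, k^(1−α) = s / (n + δ).
k^0.67 = 0.44 / (0.027 + 0.062) = 0.44 / 0.089 = 4.9438
k* = 4.9438^(1/0.67) ≈ 10.8620
y* = (k*)^α = 10.8620^0.33 ≈ 2.1971
c* = (1 − s)·y* = (1 − 0.44) × 2.1971 ≈ 1.2304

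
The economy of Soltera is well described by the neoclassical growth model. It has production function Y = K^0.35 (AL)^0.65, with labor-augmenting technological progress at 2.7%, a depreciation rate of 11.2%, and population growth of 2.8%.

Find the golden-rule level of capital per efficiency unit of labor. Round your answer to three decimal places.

k_gold ≈ 3.122

The golden rule sets f'(k) = n + g + δ, i.e. α·k^(α−1) = n + g + δ.
So k^(1−α) = α / (n + g + δ) = 0.35 / 0.167 = 2.0958.
k_gold = 2.0958^(1/0.65) ≈ 3.1217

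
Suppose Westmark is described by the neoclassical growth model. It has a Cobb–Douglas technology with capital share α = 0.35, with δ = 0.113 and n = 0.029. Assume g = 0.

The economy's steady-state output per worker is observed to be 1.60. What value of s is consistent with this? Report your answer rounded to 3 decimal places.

In steady state, investment equals break-even investment: s·k^α = (n + δ)·k.
Since y* = [s/(n + δ)]^(α/(1−α)), we have s/(n + δ) = (y*)^((1−α)/α) = 1.60^1.8571 = 2.3937.
Therefore s = 2.3937 × (n + δ) = 2.3937 × 0.142 = 0.3399.

s ≈ 0.340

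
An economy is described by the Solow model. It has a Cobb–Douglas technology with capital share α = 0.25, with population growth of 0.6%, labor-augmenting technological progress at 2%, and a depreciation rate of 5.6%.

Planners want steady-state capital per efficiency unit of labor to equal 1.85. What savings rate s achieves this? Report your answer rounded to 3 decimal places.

Steady state requires s·f(k) = (n + g + δ)·k, i.e. s·k^α = (n + g + δ)·k.
So s / (n + g + δ) = (k*)^(1−α) = 1.85^0.75 = 1.5863.
Therefore s = 1.5863 × (n + g + δ) = 1.5863 × 0.082 = 0.1301.

s ≈ 0.130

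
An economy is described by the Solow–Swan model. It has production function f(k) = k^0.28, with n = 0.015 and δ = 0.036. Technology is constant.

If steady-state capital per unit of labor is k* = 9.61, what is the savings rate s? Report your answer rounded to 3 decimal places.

Steady state requires s·f(k) = (n + δ)·k, i.e. s·k^α = (n + δ)·k.
So s / (n + δ) = (k*)^(1−α) = 9.61^0.72 = 5.0999.
Therefore s = 5.0999 × (n + δ) = 5.0999 × 0.051 = 0.2601.

s ≈ 0.260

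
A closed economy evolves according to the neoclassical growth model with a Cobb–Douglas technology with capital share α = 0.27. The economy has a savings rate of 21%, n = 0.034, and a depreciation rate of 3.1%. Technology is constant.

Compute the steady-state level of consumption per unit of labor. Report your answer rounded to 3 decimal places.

At the steady state, Δk = 0, so s·k^α = (n + δ)·k.
Rearranging, k^(1−α) = s / (n + δ).
k^0.73 = 0.21 / (0.034 + 0.031) = 0.21 / 0.065 = 3.2308
k* = 3.2308^(1/0.73) ≈ 4.9852
y* = (k*)^α = 4.9852^0.27 ≈ 1.5430
c* = (1 − s)·y* = (1 − 0.21) × 1.5430 ≈ 1.2190

c* ≈ 1.219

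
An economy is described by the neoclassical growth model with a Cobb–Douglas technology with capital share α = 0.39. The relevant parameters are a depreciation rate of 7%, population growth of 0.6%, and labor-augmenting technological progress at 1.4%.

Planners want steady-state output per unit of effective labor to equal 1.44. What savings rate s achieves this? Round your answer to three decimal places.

Steady state requires s·f(k) = (n + g + δ)·k, i.e. s·k^α = (n + g + δ)·k.
Since y* = [s/(n + g + δ)]^(α/(1−α)), we have s/(n + g + δ) = (y*)^((1−α)/α) = 1.44^1.5641 = 1.7689.
Therefore s = 1.7689 × (n + g + δ) = 1.7689 × 0.090 = 0.1592.

s ≈ 0.159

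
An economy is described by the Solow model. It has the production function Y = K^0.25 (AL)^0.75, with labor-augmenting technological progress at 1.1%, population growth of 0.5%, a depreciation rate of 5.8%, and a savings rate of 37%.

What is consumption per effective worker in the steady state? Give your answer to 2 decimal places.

c* ≈ 1.08

At the steady state, Δk = 0, so s·k^α = (n + g + δ)·k.
Dividing both sides by k: k^(1−α) = s / (n + g + δ).
k^0.75 = 0.37 / (0.005 + 0.011 + 0.058) = 0.37 / 0.074 = 5.0000
k* = 5.0000^(1/0.75) ≈ 8.5499
y* = (k*)^α = 8.5499^0.25 ≈ 1.7100
c* = (1 − s)·y* = (1 − 0.37) × 1.7100 ≈ 1.0773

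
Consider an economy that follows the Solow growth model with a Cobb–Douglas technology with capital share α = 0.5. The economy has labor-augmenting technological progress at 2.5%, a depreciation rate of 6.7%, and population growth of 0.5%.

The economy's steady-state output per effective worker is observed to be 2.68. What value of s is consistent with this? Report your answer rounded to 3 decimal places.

s ≈ 0.260

Steady state requires s·f(k) = (n + g + δ)·k, i.e. s·k^α = (n + g + δ)·k.
Since y* = [s/(n + g + δ)]^(α/(1−α)), we have s/(n + g + δ) = (y*)^((1−α)/α) = 2.68^1 = 2.6800.
Therefore s = 2.6800 × (n + g + δ) = 2.6800 × 0.097 = 0.2600.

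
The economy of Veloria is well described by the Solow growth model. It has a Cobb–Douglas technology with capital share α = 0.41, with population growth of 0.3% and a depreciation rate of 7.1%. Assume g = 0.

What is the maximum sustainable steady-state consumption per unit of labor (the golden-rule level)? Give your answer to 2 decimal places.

c_gold ≈ 1.94

At the golden rule, f'(k) = n + δ, so α·k^(α−1) = n + δ and k_gold = (α/(n + δ))^(1/(1−α)).
k_gold = (0.41/0.074)^(1/0.59) = 5.5405^1.6949 ≈ 18.2071
c_gold = f(k_gold) − (n + δ)·k_gold = 3.2862 − 0.074×18.2071 ≈ 1.9389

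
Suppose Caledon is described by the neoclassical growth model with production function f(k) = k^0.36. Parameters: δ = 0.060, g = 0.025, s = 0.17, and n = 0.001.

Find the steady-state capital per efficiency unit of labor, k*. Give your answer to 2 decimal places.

k* ≈ 2.90

Steady state requires s·f(k) = (n + g + δ)·k, i.e. s·k^α = (n + g + δ)·k.
Rearranging, k^(1−α) = s / (n + g + δ).
k^0.64 = 0.17 / (0.001 + 0.025 + 0.060) = 0.17 / 0.086 = 1.9767
k* = 1.9767^(1/0.64) ≈ 2.9001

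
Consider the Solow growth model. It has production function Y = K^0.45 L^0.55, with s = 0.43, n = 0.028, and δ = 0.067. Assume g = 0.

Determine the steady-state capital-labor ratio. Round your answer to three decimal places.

k* = 15.569

In steady state, investment equals break-even investment: s·k^α = (n + δ)·k.
Rearranging, k^(1−α) = s / (n + δ).
k^0.55 = 0.43 / (0.028 + 0.067) = 0.43 / 0.095 = 4.5263
k* = 4.5263^(1/0.55) ≈ 15.5690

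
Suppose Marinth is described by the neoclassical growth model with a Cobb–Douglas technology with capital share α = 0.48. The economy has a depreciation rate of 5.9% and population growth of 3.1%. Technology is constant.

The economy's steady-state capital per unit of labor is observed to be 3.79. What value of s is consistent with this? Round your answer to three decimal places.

At the steady state, Δk = 0, so s·k^α = (n + δ)·k.
So s / (n + δ) = (k*)^(1−α) = 3.79^0.52 = 1.9994.
Therefore s = 1.9994 × (n + δ) = 1.9994 × 0.090 = 0.1799.

s ≈ 0.180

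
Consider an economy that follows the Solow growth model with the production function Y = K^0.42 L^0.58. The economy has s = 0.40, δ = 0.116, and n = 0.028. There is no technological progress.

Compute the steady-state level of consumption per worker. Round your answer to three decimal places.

c* = 1.257

At the steady state, Δk = 0, so s·k^α = (n + δ)·k.
Dividing both sides by k: k^(1−α) = s / (n + δ).
k^0.58 = 0.40 / (0.028 + 0.116) = 0.40 / 0.144 = 2.7778
k* = 2.7778^(1/0.58) ≈ 5.8211
y* = (k*)^α = 5.8211^0.42 ≈ 2.0956
c* = (1 − s)·y* = (1 − 0.40) × 2.0956 ≈ 1.2574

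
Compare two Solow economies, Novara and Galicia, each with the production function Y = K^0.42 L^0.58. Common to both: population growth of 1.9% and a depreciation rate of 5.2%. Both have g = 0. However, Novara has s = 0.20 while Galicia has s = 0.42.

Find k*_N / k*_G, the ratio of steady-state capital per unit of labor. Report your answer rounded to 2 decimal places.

Steady-state k* = [s/(n + δ)]^(1/(1−α)), so the ratio is [ (s_N/(n + δ)_N) / (s_G/(n + δ)_G) ]^1.7241.
s_N/(n + δ)_N = 0.20/0.071 = 2.8169; s_G/(n + δ)_G = 0.42/0.071 = 5.9155.
Ratio = (2.8169/5.9155)^1.7241 = 0.4762^1.7241 ≈ 0.2783

ratio ≈ 0.28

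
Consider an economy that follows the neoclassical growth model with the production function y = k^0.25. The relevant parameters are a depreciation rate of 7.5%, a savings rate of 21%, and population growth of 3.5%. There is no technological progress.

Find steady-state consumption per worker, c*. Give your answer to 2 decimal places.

Steady state requires s·f(k) = (n + δ)·k, i.e. s·k^α = (n + δ)·k.
Rearranging, k^(1−α) = s / (n + δ).
k^0.75 = 0.21 / (0.035 + 0.075) = 0.21 / 0.110 = 1.9091
k* = 1.9091^(1/0.75) ≈ 2.3683
y* = (k*)^α = 2.3683^0.25 ≈ 1.2405
c* = (1 − s)·y* = (1 − 0.21) × 1.2405 ≈ 0.9800

c* ≈ 0.98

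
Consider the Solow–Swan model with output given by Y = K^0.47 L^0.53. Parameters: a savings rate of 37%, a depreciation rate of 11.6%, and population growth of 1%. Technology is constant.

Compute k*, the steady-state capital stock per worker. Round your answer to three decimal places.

In steady state, investment equals break-even investment: s·k^α = (n + δ)·k.
Rearranging, k^(1−α) = s / (n + δ).
k^0.53 = 0.37 / (0.010 + 0.116) = 0.37 / 0.126 = 2.9365
k* = 2.9365^(1/0.53) ≈ 7.6331

k* ≈ 7.633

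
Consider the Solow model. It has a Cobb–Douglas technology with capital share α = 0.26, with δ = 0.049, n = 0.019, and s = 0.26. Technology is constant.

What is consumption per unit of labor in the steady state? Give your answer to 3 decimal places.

In steady state, investment equals break-even investment: s·k^α = (n + δ)·k.
Dividing both sides by k: k^(1−α) = s / (n + δ).
k^0.74 = 0.26 / (0.019 + 0.049) = 0.26 / 0.068 = 3.8235
k* = 3.8235^(1/0.74) ≈ 6.1250
y* = (k*)^α = 6.1250^0.26 ≈ 1.6019
c* = (1 − s)·y* = (1 − 0.26) × 1.6019 ≈ 1.1854

c* ≈ 1.185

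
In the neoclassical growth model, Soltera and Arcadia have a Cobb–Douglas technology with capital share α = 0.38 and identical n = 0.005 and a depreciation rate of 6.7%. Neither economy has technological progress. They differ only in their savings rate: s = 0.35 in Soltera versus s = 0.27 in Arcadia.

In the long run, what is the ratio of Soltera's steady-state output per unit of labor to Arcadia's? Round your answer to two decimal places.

Steady-state y* = [s/(n + δ)]^(α/(1−α)), so the ratio is [ (s_S/(n + δ)_S) / (s_A/(n + δ)_A) ]^0.6129.
s_S/(n + δ)_S = 0.35/0.072 = 4.8611; s_A/(n + δ)_A = 0.27/0.072 = 3.7500.
Ratio = (4.8611/3.7500)^0.6129 = 1.2963^0.6129 ≈ 1.1724

ratio ≈ 1.17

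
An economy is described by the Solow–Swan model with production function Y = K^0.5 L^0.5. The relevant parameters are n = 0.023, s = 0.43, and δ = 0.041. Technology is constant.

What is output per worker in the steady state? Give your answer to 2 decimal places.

In steady state, investment equals break-even investment: s·k^α = (n + δ)·k.
Rearranging, k^(1−α) = s / (n + δ).
k^0.5 = 0.43 / (0.023 + 0.041) = 0.43 / 0.064 = 6.7188
k* = 6.7188^(1/0.5) ≈ 45.1423
y* = (k*)^α = 45.1423^0.5 ≈ 6.7188

y* = 6.72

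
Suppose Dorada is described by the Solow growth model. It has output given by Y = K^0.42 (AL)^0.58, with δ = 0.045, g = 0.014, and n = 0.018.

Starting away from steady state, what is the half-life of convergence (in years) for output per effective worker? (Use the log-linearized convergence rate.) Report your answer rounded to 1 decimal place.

Near the steady state the convergence rate is λ = (1 − α)(n + g + δ).
λ = (1 − 0.42) × 0.077 = 0.58 × 0.077 = 0.04466
Half-life = ln 2 / λ = 0.6931 / 0.04466 ≈ 15.52 years

half-life ≈ 15.5 years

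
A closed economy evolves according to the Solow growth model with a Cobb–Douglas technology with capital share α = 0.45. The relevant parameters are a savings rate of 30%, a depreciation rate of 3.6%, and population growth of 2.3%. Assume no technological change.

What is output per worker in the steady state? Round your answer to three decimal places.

y* ≈ 3.783

Steady state requires s·f(k) = (n + δ)·k, i.e. s·k^α = (n + δ)·k.
Rearranging, k^(1−α) = s / (n + δ).
k^0.55 = 0.30 / (0.023 + 0.036) = 0.30 / 0.059 = 5.0847
k* = 5.0847^(1/0.55) ≈ 19.2362
y* = (k*)^α = 19.2362^0.45 ≈ 3.7832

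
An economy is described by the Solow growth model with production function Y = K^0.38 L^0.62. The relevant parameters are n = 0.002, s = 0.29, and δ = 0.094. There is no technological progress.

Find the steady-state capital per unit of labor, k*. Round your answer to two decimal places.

k* = 5.95

Steady state requires s·f(k) = (n + δ)·k, i.e. s·k^α = (n + δ)·k.
Rearranging, k^(1−α) = s / (n + δ).
k^0.62 = 0.29 / (0.002 + 0.094) = 0.29 / 0.096 = 3.0208
k* = 3.0208^(1/0.62) ≈ 5.9483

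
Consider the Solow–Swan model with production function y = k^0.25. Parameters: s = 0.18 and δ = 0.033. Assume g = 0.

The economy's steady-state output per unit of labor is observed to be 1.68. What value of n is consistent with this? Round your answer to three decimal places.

n ≈ 0.005

In steady state, investment equals break-even investment: s·k^α = (n + δ)·k.
Since y* = [s/(n + δ)]^(α/(1−α)), we have s/(n + δ) = (y*)^((1−α)/α) = 1.68^3 = 4.7416.
Therefore n + δ = s / 4.7416 = 0.18 / 4.7416 = 0.0380, so n = 0.0380 − 0.033 = 0.0050.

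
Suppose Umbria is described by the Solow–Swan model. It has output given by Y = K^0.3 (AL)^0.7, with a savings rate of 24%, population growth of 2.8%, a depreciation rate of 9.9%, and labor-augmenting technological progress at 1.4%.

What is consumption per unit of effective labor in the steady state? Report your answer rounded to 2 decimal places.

c* ≈ 0.95

At the steady state, Δk = 0, so s·k^α = (n + g + δ)·k.
Rearranging, k^(1−α) = s / (n + g + δ).
k^0.7 = 0.24 / (0.028 + 0.014 + 0.099) = 0.24 / 0.141 = 1.7021
k* = 1.7021^(1/0.7) ≈ 2.1379
y* = (k*)^α = 2.1379^0.3 ≈ 1.2560
c* = (1 − s)·y* = (1 − 0.24) × 1.2560 ≈ 0.9546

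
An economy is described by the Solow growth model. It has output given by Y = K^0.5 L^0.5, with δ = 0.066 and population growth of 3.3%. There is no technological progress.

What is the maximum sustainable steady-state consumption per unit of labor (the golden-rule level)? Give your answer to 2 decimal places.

c_gold ≈ 2.53

At the golden rule, f'(k) = n + δ, so α·k^(α−1) = n + δ and k_gold = (α/(n + δ))^(1/(1−α)).
k_gold = (0.5/0.099)^(1/0.5) = 5.0505^2 ≈ 25.5076
c_gold = f(k_gold) − (n + δ)·k_gold = 5.0505 − 0.099×25.5076 ≈ 2.5252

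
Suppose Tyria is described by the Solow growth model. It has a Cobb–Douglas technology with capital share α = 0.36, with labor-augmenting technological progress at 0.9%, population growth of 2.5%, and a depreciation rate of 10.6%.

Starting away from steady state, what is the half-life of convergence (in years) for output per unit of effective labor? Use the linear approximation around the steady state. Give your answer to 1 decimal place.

Near the steady state the convergence rate is λ = (1 − α)(n + g + δ).
λ = (1 − 0.36) × 0.140 = 0.64 × 0.140 = 0.0896
Half-life = ln 2 / λ = 0.6931 / 0.0896 ≈ 7.74 years

half-life ≈ 7.7 years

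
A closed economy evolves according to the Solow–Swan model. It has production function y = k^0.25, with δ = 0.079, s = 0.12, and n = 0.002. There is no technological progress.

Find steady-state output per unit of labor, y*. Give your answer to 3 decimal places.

At the steady state, Δk = 0, so s·k^α = (n + δ)·k.
Dividing both sides by k: k^(1−α) = s / (n + δ).
k^0.75 = 0.12 / (0.002 + 0.079) = 0.12 / 0.081 = 1.4815
k* = 1.4815^(1/0.75) ≈ 1.6889
y* = (k*)^α = 1.6889^0.25 ≈ 1.1400

y* ≈ 1.140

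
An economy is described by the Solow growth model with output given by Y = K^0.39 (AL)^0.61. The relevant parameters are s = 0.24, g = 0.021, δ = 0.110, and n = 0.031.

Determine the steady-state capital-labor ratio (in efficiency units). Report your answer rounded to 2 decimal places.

Steady state requires s·f(k) = (n + g + δ)·k, i.e. s·k^α = (n + g + δ)·k.
Dividing both sides by k: k^(1−α) = s / (n + g + δ).
k^0.61 = 0.24 / (0.031 + 0.021 + 0.110) = 0.24 / 0.162 = 1.4815
k* = 1.4815^(1/0.61) ≈ 1.9048

k* ≈ 1.90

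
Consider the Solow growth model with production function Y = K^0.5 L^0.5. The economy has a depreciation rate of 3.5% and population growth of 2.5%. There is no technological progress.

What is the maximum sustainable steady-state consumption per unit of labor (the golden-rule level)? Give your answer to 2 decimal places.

c_gold ≈ 4.17

At the golden rule, f'(k) = n + δ, so α·k^(α−1) = n + δ and k_gold = (α/(n + δ))^(1/(1−α)).
k_gold = (0.5/0.060)^(1/0.5) = 8.3333^2 ≈ 69.4439
c_gold = f(k_gold) − (n + δ)·k_gold = 8.3333 − 0.060×69.4439 ≈ 4.1667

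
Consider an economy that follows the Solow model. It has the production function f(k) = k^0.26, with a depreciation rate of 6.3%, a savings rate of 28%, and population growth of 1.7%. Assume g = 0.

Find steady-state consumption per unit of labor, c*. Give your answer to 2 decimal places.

In steady state, investment equals break-even investment: s·k^α = (n + δ)·k.
Rearranging, k^(1−α) = s / (n + δ).
k^0.74 = 0.28 / (0.017 + 0.063) = 0.28 / 0.080 = 3.5000
k* = 3.5000^(1/0.74) ≈ 5.4353
y* = (k*)^α = 5.4353^0.26 ≈ 1.5530
c* = (1 − s)·y* = (1 − 0.28) × 1.5530 ≈ 1.1182

c* ≈ 1.12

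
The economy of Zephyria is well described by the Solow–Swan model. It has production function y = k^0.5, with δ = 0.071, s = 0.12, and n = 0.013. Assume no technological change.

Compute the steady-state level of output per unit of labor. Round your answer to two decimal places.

y* ≈ 1.43

Steady state requires s·f(k) = (n + δ)·k, i.e. s·k^α = (n + δ)·k.
Rearranging, k^(1−α) = s / (n + δ).
k^0.5 = 0.12 / (0.013 + 0.071) = 0.12 / 0.084 = 1.4286
k* = 1.4286^(1/0.5) ≈ 2.0409
y* = (k*)^α = 2.0409^0.5 ≈ 1.4286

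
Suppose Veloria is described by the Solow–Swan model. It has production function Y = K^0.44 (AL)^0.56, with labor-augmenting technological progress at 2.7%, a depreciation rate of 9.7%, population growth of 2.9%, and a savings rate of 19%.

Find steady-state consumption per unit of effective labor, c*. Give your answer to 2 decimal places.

c* ≈ 0.96

At the steady state, Δk = 0, so s·k^α = (n + g + δ)·k.
Dividing both sides by k: k^(1−α) = s / (n + g + δ).
k^0.56 = 0.19 / (0.029 + 0.027 + 0.097) = 0.19 / 0.153 = 1.2418
k* = 1.2418^(1/0.56) ≈ 1.4721
y* = (k*)^α = 1.4721^0.44 ≈ 1.1855
c* = (1 − s)·y* = (1 − 0.19) × 1.1855 ≈ 0.9603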